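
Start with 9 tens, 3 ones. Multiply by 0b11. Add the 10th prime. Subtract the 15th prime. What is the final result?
Convert 9 tens, 3 ones (place-value notation) → 9×10 + 3 = 93 (decimal)
Start: 93
Convert 0b11 (binary) → 2 + 1 = 3 (decimal)
93 × 3 = 279
Convert the 10th prime (prime index) → 29 (decimal)
279 + 29 = 308
Convert the 15th prime (prime index) → 47 (decimal)
308 - 47 = 261
261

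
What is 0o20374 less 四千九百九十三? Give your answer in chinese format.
Convert 0o20374 (octal) → 2×4096 + 3×64 + 7×8 + 4 = 8444 (decimal)
Convert 四千九百九十三 (Chinese numeral) → 4×1000 + 9×100 + 9×10 + 3 = 4993 (decimal)
Compute 8444 - 4993 = 3451
Convert 3451 (decimal) → 3451 = 3×1000 + 4×100 + 5×10 + 1 → 三千四百五十一 (Chinese numeral)
三千四百五十一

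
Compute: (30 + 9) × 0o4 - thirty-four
Convert 0o4 (octal) → 4 (decimal)
Convert thirty-four (English words) → 34 (decimal)
Expression in decimal: (30 + 9) × 4 - 34
Parentheses first: 30 + 9 = 39
Multiply: 39 × 4 = 156
Subtract: 156 - 34 = 122
122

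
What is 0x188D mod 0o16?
Convert 0x188D (hexadecimal) → 1×4096 + 8×256 + 8×16 + 13 = 6285 (decimal)
Convert 0o16 (octal) → 1×8 + 6 = 14 (decimal)
Compute 6285 mod 14 = 13
13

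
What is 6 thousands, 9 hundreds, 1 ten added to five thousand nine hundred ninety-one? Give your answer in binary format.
Convert 6 thousands, 9 hundreds, 1 ten (place-value notation) → 6×1000 + 9×100 + 1×10 = 6910 (decimal)
Convert five thousand nine hundred ninety-one (English words) → 5×1000 + 9×100 + 91 = 5991 (decimal)
Compute 6910 + 5991 = 12901
Convert 12901 (decimal) → 12901 = 8192 + 4096 + 512 + 64 + 32 + 4 + 1 → 0b11001001100101 (binary)
0b11001001100101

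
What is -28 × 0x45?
Convert 0x45 (hexadecimal) → 4×16 + 5 = 69 (decimal)
Compute -28 × 69 = -1932
-1932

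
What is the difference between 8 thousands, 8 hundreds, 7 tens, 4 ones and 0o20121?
Convert 8 thousands, 8 hundreds, 7 tens, 4 ones (place-value notation) → 8×1000 + 8×100 + 7×10 + 4 = 8874 (decimal)
Convert 0o20121 (octal) → 2×4096 + 1×64 + 2×8 + 1 = 8273 (decimal)
Difference: |8874 - 8273| = 601
601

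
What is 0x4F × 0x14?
Convert 0x4F (hexadecimal) → 4×16 + 15 = 79 (decimal)
Convert 0x14 (hexadecimal) → 1×16 + 4 = 20 (decimal)
Compute 79 × 20 = 1580
1580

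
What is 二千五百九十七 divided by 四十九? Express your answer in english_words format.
Convert 二千五百九十七 (Chinese numeral) → 2×1000 + 5×100 + 9×10 + 7 = 2597 (decimal)
Convert 四十九 (Chinese numeral) → 4×10 + 9 = 49 (decimal)
Compute 2597 ÷ 49 = 53
Convert 53 (decimal) → fifty-three (English words)
fifty-three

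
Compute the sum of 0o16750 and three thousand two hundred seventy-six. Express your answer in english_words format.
Convert 0o16750 (octal) → 1×4096 + 6×512 + 7×64 + 5×8 = 7656 (decimal)
Convert three thousand two hundred seventy-six (English words) → 3×1000 + 2×100 + 76 = 3276 (decimal)
Compute 7656 + 3276 = 10932
Convert 10932 (decimal) → 10932 = 10×1000 + 9×100 + 32 → ten thousand nine hundred thirty-two (English words)
ten thousand nine hundred thirty-two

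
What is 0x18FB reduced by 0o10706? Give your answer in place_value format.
Convert 0x18FB (hexadecimal) → 1×4096 + 8×256 + 15×16 + 11 = 6395 (decimal)
Convert 0o10706 (octal) → 1×4096 + 7×64 + 6 = 4550 (decimal)
Compute 6395 - 4550 = 1845
Convert 1845 (decimal) → 1845 = 1×1000 + 8×100 + 4×10 + 5 → 1 thousand, 8 hundreds, 4 tens, 5 ones (place-value notation)
1 thousand, 8 hundreds, 4 tens, 5 ones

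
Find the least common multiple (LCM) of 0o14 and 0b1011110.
Convert 0o14 (octal) → 1×8 + 4 = 12 (decimal)
Convert 0b1011110 (binary) → 64 + 16 + 8 + 4 + 2 = 94 (decimal)
Compute lcm(12, 94) = 564
564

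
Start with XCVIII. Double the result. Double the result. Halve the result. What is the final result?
Convert XCVIII (Roman numeral) → 90 + 5 + 1 + 1 + 1 = 98 (decimal)
Start: 98
98 × 2 = 196
196 × 2 = 392
392 ÷ 2 = 196
196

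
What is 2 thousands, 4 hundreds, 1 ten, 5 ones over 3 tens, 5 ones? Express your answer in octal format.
Convert 2 thousands, 4 hundreds, 1 ten, 5 ones (place-value notation) → 2×1000 + 4×100 + 1×10 + 5 = 2415 (decimal)
Convert 3 tens, 5 ones (place-value notation) → 3×10 + 5 = 35 (decimal)
Compute 2415 ÷ 35 = 69
Convert 69 (decimal) → 69 = 1×64 + 5 → 0o105 (octal)
0o105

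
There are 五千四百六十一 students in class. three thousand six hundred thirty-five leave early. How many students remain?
Convert 五千四百六十一 (Chinese numeral) → 5×1000 + 4×100 + 6×10 + 1 = 5461 (decimal)
Convert three thousand six hundred thirty-five (English words) → 3×1000 + 6×100 + 35 = 3635 (decimal)
Compute 5461 - 3635 = 1826
1826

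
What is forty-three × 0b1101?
Convert forty-three (English words) → 43 (decimal)
Convert 0b1101 (binary) → 8 + 4 + 1 = 13 (decimal)
Compute 43 × 13 = 559
559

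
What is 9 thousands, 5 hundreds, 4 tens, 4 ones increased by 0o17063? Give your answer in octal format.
Convert 9 thousands, 5 hundreds, 4 tens, 4 ones (place-value notation) → 9×1000 + 5×100 + 4×10 + 4 = 9544 (decimal)
Convert 0o17063 (octal) → 1×4096 + 7×512 + 6×8 + 3 = 7731 (decimal)
Compute 9544 + 7731 = 17275
Convert 17275 (decimal) → 17275 = 4×4096 + 1×512 + 5×64 + 7×8 + 3 → 0o41573 (octal)
0o41573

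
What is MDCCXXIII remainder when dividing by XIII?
Convert MDCCXXIII (Roman numeral) → 1000 + 500 + 100 + 100 + 10 + 10 + 1 + 1 + 1 = 1723 (decimal)
Convert XIII (Roman numeral) → 10 + 1 + 1 + 1 = 13 (decimal)
Compute 1723 mod 13 = 7
7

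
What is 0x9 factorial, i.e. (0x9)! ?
Convert 0x9 (hexadecimal) → 9 (decimal)
Compute 9! = 362880
362880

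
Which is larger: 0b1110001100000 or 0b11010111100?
Convert 0b1110001100000 (binary) → 4096 + 2048 + 1024 + 64 + 32 = 7264 (decimal)
Convert 0b11010111100 (binary) → 1024 + 512 + 128 + 32 + 16 + 8 + 4 = 1724 (decimal)
Compare 7264 vs 1724: larger = 7264
7264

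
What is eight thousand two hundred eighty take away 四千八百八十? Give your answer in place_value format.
Convert eight thousand two hundred eighty (English words) → 8×1000 + 2×100 + 80 = 8280 (decimal)
Convert 四千八百八十 (Chinese numeral) → 4×1000 + 8×100 + 8×10 = 4880 (decimal)
Compute 8280 - 4880 = 3400
Convert 3400 (decimal) → 3400 = 3×1000 + 4×100 → 3 thousands, 4 hundreds (place-value notation)
3 thousands, 4 hundreds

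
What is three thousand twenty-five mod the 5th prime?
Convert three thousand twenty-five (English words) → 3×1000 + 25 = 3025 (decimal)
Convert the 5th prime (prime index) → 11 (decimal)
Compute 3025 mod 11 = 0
0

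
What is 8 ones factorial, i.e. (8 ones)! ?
Convert 8 ones (place-value notation) → 8 (decimal)
Compute 8! = 40320
40320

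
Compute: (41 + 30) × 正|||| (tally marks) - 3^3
Convert 正|||| (tally marks) → 5 + 4 = 9 (decimal)
Convert 3^3 (power) → 27 (decimal)
Expression in decimal: (41 + 30) × 9 - 27
Parentheses first: 41 + 30 = 71
Multiply: 71 × 9 = 639
Subtract: 639 - 27 = 612
612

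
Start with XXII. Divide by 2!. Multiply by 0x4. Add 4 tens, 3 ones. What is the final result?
Convert XXII (Roman numeral) → 10 + 10 + 1 + 1 = 22 (decimal)
Start: 22
Convert 2! (factorial) → 2 (decimal)
22 ÷ 2 = 11
Convert 0x4 (hexadecimal) → 4 (decimal)
11 × 4 = 44
Convert 4 tens, 3 ones (place-value notation) → 4×10 + 3 = 43 (decimal)
44 + 43 = 87
87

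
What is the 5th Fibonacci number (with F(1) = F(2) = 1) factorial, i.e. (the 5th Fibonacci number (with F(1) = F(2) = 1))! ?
Convert the 5th Fibonacci number (with F(1) = F(2) = 1) (Fibonacci index) → 1, 1, 2, 3, 5 → 5 (decimal)
Compute 5! = 120
120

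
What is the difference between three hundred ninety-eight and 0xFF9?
Convert three hundred ninety-eight (English words) → 3×100 + 98 = 398 (decimal)
Convert 0xFF9 (hexadecimal) → 15×256 + 15×16 + 9 = 4089 (decimal)
Difference: |398 - 4089| = 3691
3691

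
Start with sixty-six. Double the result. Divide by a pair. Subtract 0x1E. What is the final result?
Convert sixty-six (English words) → 66 (decimal)
Start: 66
66 × 2 = 132
Convert a pair (colloquial) → 2 (decimal)
132 ÷ 2 = 66
Convert 0x1E (hexadecimal) → 1×16 + 14 = 30 (decimal)
66 - 30 = 36
36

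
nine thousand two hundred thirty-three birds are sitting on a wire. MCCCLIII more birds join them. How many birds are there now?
Convert nine thousand two hundred thirty-three (English words) → 9×1000 + 2×100 + 33 = 9233 (decimal)
Convert MCCCLIII (Roman numeral) → 1000 + 100 + 100 + 100 + 50 + 1 + 1 + 1 = 1353 (decimal)
Compute 9233 + 1353 = 10586
10586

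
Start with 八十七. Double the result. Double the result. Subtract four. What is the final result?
Convert 八十七 (Chinese numeral) → 8×10 + 7 = 87 (decimal)
Start: 87
87 × 2 = 174
174 × 2 = 348
Convert four (English words) → 4 (decimal)
348 - 4 = 344
344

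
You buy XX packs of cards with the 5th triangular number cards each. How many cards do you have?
Convert the 5th triangular number (triangular index) → 5×6/2 = 15 (decimal)
Convert XX (Roman numeral) → 10 + 10 = 20 (decimal)
Compute 15 × 20 = 300
300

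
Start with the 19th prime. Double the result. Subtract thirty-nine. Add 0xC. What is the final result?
Convert the 19th prime (prime index) → 67 (decimal)
Start: 67
67 × 2 = 134
Convert thirty-nine (English words) → 39 (decimal)
134 - 39 = 95
Convert 0xC (hexadecimal) → 12 (decimal)
95 + 12 = 107
107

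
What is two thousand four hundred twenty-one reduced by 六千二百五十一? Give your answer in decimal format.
Convert two thousand four hundred twenty-one (English words) → 2×1000 + 4×100 + 21 = 2421 (decimal)
Convert 六千二百五十一 (Chinese numeral) → 6×1000 + 2×100 + 5×10 + 1 = 6251 (decimal)
Compute 2421 - 6251 = -3830
-3830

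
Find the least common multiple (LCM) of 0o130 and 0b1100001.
Convert 0o130 (octal) → 1×64 + 3×8 = 88 (decimal)
Convert 0b1100001 (binary) → 64 + 32 + 1 = 97 (decimal)
Compute lcm(88, 97) = 8536
8536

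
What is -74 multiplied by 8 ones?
Convert 8 ones (place-value notation) → 8 (decimal)
Compute -74 × 8 = -592
-592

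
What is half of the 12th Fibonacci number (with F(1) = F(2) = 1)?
The 12th Fibonacci number (with F(1) = F(2) = 1): 1, 1, 2, 3, 5, 8, 13, 21, 34, 55, 89, 144 → 144
Compute 144 ÷ 2 = 72
72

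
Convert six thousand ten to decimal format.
Convert six thousand ten (English words) → 6×1000 + 10 = 6010 (decimal)
6010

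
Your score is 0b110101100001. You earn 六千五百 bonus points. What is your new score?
Convert 0b110101100001 (binary) → 2048 + 1024 + 256 + 64 + 32 + 1 = 3425 (decimal)
Convert 六千五百 (Chinese numeral) → 6×1000 + 5×100 = 6500 (decimal)
Compute 3425 + 6500 = 9925
9925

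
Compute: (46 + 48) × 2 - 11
Parentheses first: 46 + 48 = 94
Multiply: 94 × 2 = 188
Subtract: 188 - 11 = 177
177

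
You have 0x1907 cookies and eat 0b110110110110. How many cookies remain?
Convert 0x1907 (hexadecimal) → 1×4096 + 9×256 + 7 = 6407 (decimal)
Convert 0b110110110110 (binary) → 2048 + 1024 + 256 + 128 + 32 + 16 + 4 + 2 = 3510 (decimal)
Compute 6407 - 3510 = 2897
2897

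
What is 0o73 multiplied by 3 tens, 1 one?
Convert 0o73 (octal) → 7×8 + 3 = 59 (decimal)
Convert 3 tens, 1 one (place-value notation) → 3×10 + 1 = 31 (decimal)
Compute 59 × 31 = 1829
1829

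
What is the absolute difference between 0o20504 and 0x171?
Convert 0o20504 (octal) → 2×4096 + 5×64 + 4 = 8516 (decimal)
Convert 0x171 (hexadecimal) → 1×256 + 7×16 + 1 = 369 (decimal)
Compute |8516 - 369| = 8147
8147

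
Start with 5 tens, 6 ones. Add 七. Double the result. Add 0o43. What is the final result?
Convert 5 tens, 6 ones (place-value notation) → 5×10 + 6 = 56 (decimal)
Start: 56
Convert 七 (Chinese numeral) → 7 (decimal)
56 + 7 = 63
63 × 2 = 126
Convert 0o43 (octal) → 4×8 + 3 = 35 (decimal)
126 + 35 = 161
161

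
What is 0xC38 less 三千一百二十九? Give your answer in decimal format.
Convert 0xC38 (hexadecimal) → 12×256 + 3×16 + 8 = 3128 (decimal)
Convert 三千一百二十九 (Chinese numeral) → 3×1000 + 1×100 + 2×10 + 9 = 3129 (decimal)
Compute 3128 - 3129 = -1
-1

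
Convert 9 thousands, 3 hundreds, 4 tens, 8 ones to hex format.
Convert 9 thousands, 3 hundreds, 4 tens, 8 ones (place-value notation) → 9×1000 + 3×100 + 4×10 + 8 = 9348 (decimal)
Convert 9348 (decimal) → 9348 = 2×4096 + 4×256 + 8×16 + 4 → 0x2484 (hexadecimal)
0x2484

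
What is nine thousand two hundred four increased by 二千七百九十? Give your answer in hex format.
Convert nine thousand two hundred four (English words) → 9×1000 + 2×100 + 4 = 9204 (decimal)
Convert 二千七百九十 (Chinese numeral) → 2×1000 + 7×100 + 9×10 = 2790 (decimal)
Compute 9204 + 2790 = 11994
Convert 11994 (decimal) → 11994 = 2×4096 + 14×256 + 13×16 + 10 → 0x2EDA (hexadecimal)
0x2EDA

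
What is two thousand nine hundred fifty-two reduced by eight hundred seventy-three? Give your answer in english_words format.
Convert two thousand nine hundred fifty-two (English words) → 2×1000 + 9×100 + 52 = 2952 (decimal)
Convert eight hundred seventy-three (English words) → 8×100 + 73 = 873 (decimal)
Compute 2952 - 873 = 2079
Convert 2079 (decimal) → 2079 = 2×1000 + 79 → two thousand seventy-nine (English words)
two thousand seventy-nine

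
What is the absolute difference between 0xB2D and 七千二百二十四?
Convert 0xB2D (hexadecimal) → 11×256 + 2×16 + 13 = 2861 (decimal)
Convert 七千二百二十四 (Chinese numeral) → 7×1000 + 2×100 + 2×10 + 4 = 7224 (decimal)
Compute |2861 - 7224| = 4363
4363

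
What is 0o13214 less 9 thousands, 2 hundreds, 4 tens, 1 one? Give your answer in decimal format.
Convert 0o13214 (octal) → 1×4096 + 3×512 + 2×64 + 1×8 + 4 = 5772 (decimal)
Convert 9 thousands, 2 hundreds, 4 tens, 1 one (place-value notation) → 9×1000 + 2×100 + 4×10 + 1 = 9241 (decimal)
Compute 5772 - 9241 = -3469
-3469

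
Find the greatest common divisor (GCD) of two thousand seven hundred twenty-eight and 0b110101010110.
Convert two thousand seven hundred twenty-eight (English words) → 2×1000 + 7×100 + 28 = 2728 (decimal)
Convert 0b110101010110 (binary) → 2048 + 1024 + 256 + 64 + 16 + 4 + 2 = 3414 (decimal)
Compute gcd(2728, 3414) = 2
2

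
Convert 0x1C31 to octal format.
Convert 0x1C31 (hexadecimal) → 1×4096 + 12×256 + 3×16 + 1 = 7217 (decimal)
Convert 7217 (decimal) → 7217 = 1×4096 + 6×512 + 6×8 + 1 → 0o16061 (octal)
0o16061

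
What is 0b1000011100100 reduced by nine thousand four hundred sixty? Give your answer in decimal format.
Convert 0b1000011100100 (binary) → 4096 + 128 + 64 + 32 + 4 = 4324 (decimal)
Convert nine thousand four hundred sixty (English words) → 9×1000 + 4×100 + 60 = 9460 (decimal)
Compute 4324 - 9460 = -5136
-5136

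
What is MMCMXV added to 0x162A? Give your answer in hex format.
Convert MMCMXV (Roman numeral) → 1000 + 1000 + 900 + 10 + 5 = 2915 (decimal)
Convert 0x162A (hexadecimal) → 1×4096 + 6×256 + 2×16 + 10 = 5674 (decimal)
Compute 2915 + 5674 = 8589
Convert 8589 (decimal) → 8589 = 2×4096 + 1×256 + 8×16 + 13 → 0x218D (hexadecimal)
0x218D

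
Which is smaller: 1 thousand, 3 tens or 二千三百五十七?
Convert 1 thousand, 3 tens (place-value notation) → 1×1000 + 3×10 = 1030 (decimal)
Convert 二千三百五十七 (Chinese numeral) → 2×1000 + 3×100 + 5×10 + 7 = 2357 (decimal)
Compare 1030 vs 2357: smaller = 1030
1030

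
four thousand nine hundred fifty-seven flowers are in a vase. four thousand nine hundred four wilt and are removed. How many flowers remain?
Convert four thousand nine hundred fifty-seven (English words) → 4×1000 + 9×100 + 57 = 4957 (decimal)
Convert four thousand nine hundred four (English words) → 4×1000 + 9×100 + 4 = 4904 (decimal)
Compute 4957 - 4904 = 53
53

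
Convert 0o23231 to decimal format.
Convert 0o23231 (octal) → 2×4096 + 3×512 + 2×64 + 3×8 + 1 = 9881 (decimal)
9881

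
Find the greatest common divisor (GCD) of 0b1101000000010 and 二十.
Convert 0b1101000000010 (binary) → 4096 + 2048 + 512 + 2 = 6658 (decimal)
Convert 二十 (Chinese numeral) → 2×10 = 20 (decimal)
Compute gcd(6658, 20) = 2
2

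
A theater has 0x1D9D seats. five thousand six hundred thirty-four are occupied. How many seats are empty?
Convert 0x1D9D (hexadecimal) → 1×4096 + 13×256 + 9×16 + 13 = 7581 (decimal)
Convert five thousand six hundred thirty-four (English words) → 5×1000 + 6×100 + 34 = 5634 (decimal)
Compute 7581 - 5634 = 1947
1947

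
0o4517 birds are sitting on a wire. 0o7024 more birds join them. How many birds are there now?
Convert 0o4517 (octal) → 4×512 + 5×64 + 1×8 + 7 = 2383 (decimal)
Convert 0o7024 (octal) → 7×512 + 2×8 + 4 = 3604 (decimal)
Compute 2383 + 3604 = 5987
5987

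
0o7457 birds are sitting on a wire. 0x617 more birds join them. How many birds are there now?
Convert 0o7457 (octal) → 7×512 + 4×64 + 5×8 + 7 = 3887 (decimal)
Convert 0x617 (hexadecimal) → 6×256 + 1×16 + 7 = 1559 (decimal)
Compute 3887 + 1559 = 5446
5446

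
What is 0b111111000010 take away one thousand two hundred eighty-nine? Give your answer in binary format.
Convert 0b111111000010 (binary) → 2048 + 1024 + 512 + 256 + 128 + 64 + 2 = 4034 (decimal)
Convert one thousand two hundred eighty-nine (English words) → 1×1000 + 2×100 + 89 = 1289 (decimal)
Compute 4034 - 1289 = 2745
Convert 2745 (decimal) → 2745 = 2048 + 512 + 128 + 32 + 16 + 8 + 1 → 0b101010111001 (binary)
0b101010111001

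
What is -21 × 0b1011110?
Convert 0b1011110 (binary) → 64 + 16 + 8 + 4 + 2 = 94 (decimal)
Compute -21 × 94 = -1974
-1974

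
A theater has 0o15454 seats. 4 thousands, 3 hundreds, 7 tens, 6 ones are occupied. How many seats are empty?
Convert 0o15454 (octal) → 1×4096 + 5×512 + 4×64 + 5×8 + 4 = 6956 (decimal)
Convert 4 thousands, 3 hundreds, 7 tens, 6 ones (place-value notation) → 4×1000 + 3×100 + 7×10 + 6 = 4376 (decimal)
Compute 6956 - 4376 = 2580
2580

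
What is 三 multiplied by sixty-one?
Convert 三 (Chinese numeral) → 3 (decimal)
Convert sixty-one (English words) → 61 (decimal)
Compute 3 × 61 = 183
183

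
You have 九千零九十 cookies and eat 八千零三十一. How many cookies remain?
Convert 九千零九十 (Chinese numeral) → 9×1000 + 9×10 = 9090 (decimal)
Convert 八千零三十一 (Chinese numeral) → 8×1000 + 3×10 + 1 = 8031 (decimal)
Compute 9090 - 8031 = 1059
1059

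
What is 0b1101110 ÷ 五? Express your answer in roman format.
Convert 0b1101110 (binary) → 64 + 32 + 8 + 4 + 2 = 110 (decimal)
Convert 五 (Chinese numeral) → 5 (decimal)
Compute 110 ÷ 5 = 22
Convert 22 (decimal) → 22 = 10 + 10 + 1 + 1 → XXII (Roman numeral)
XXII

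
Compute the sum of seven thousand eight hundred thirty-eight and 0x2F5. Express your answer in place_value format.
Convert seven thousand eight hundred thirty-eight (English words) → 7×1000 + 8×100 + 38 = 7838 (decimal)
Convert 0x2F5 (hexadecimal) → 2×256 + 15×16 + 5 = 757 (decimal)
Compute 7838 + 757 = 8595
Convert 8595 (decimal) → 8595 = 8×1000 + 5×100 + 9×10 + 5 → 8 thousands, 5 hundreds, 9 tens, 5 ones (place-value notation)
8 thousands, 5 hundreds, 9 tens, 5 ones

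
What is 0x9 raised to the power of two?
Convert 0x9 (hexadecimal) → 9 (decimal)
Convert two (English words) → 2 (decimal)
Compute 9 ^ 2 = 81
81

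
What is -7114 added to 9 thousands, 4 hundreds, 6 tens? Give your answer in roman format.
Convert 9 thousands, 4 hundreds, 6 tens (place-value notation) → 9×1000 + 4×100 + 6×10 = 9460 (decimal)
Compute -7114 + 9460 = 2346
Convert 2346 (decimal) → 2346 = 1000 + 1000 + 100 + 100 + 100 + 40 + 5 + 1 → MMCCCXLVI (Roman numeral)
MMCCCXLVI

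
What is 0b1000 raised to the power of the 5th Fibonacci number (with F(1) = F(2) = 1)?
Convert 0b1000 (binary) → 8 (decimal)
Convert the 5th Fibonacci number (with F(1) = F(2) = 1) (Fibonacci index) → 1, 1, 2, 3, 5 → 5 (decimal)
Compute 8 ^ 5 = 32768
32768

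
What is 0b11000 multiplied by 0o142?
Convert 0b11000 (binary) → 16 + 8 = 24 (decimal)
Convert 0o142 (octal) → 1×64 + 4×8 + 2 = 98 (decimal)
Compute 24 × 98 = 2352
2352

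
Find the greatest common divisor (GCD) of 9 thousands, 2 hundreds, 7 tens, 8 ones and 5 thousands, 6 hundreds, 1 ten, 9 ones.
Convert 9 thousands, 2 hundreds, 7 tens, 8 ones (place-value notation) → 9×1000 + 2×100 + 7×10 + 8 = 9278 (decimal)
Convert 5 thousands, 6 hundreds, 1 ten, 9 ones (place-value notation) → 5×1000 + 6×100 + 1×10 + 9 = 5619 (decimal)
Compute gcd(9278, 5619) = 1
1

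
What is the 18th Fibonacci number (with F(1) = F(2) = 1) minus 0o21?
The 18th Fibonacci number (with F(1) = F(2) = 1) = 2584
Convert 0o21 (octal) → 2×8 + 1 = 17 (decimal)
Compute 2584 - 17 = 2567
2567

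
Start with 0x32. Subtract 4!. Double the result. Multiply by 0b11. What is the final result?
Convert 0x32 (hexadecimal) → 3×16 + 2 = 50 (decimal)
Start: 50
Convert 4! (factorial) → 24 (decimal)
50 - 24 = 26
26 × 2 = 52
Convert 0b11 (binary) → 2 + 1 = 3 (decimal)
52 × 3 = 156
156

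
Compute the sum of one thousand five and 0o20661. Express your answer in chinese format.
Convert one thousand five (English words) → 1×1000 + 5 = 1005 (decimal)
Convert 0o20661 (octal) → 2×4096 + 6×64 + 6×8 + 1 = 8625 (decimal)
Compute 1005 + 8625 = 9630
Convert 9630 (decimal) → 9630 = 9×1000 + 6×100 + 3×10 → 九千六百三十 (Chinese numeral)
九千六百三十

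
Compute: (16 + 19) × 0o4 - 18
Convert 0o4 (octal) → 4 (decimal)
Expression in decimal: (16 + 19) × 4 - 18
Parentheses first: 16 + 19 = 35
Multiply: 35 × 4 = 140
Subtract: 140 - 18 = 122
122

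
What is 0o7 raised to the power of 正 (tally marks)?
Convert 0o7 (octal) → 7 (decimal)
Convert 正 (tally marks) → 5 (decimal)
Compute 7 ^ 5 = 16807
16807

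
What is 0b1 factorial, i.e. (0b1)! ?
Convert 0b1 (binary) → 1 (decimal)
Compute 1! = 1
1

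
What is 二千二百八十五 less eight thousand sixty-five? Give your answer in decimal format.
Convert 二千二百八十五 (Chinese numeral) → 2×1000 + 2×100 + 8×10 + 5 = 2285 (decimal)
Convert eight thousand sixty-five (English words) → 8×1000 + 65 = 8065 (decimal)
Compute 2285 - 8065 = -5780
-5780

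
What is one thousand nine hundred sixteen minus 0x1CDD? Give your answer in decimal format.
Convert one thousand nine hundred sixteen (English words) → 1×1000 + 9×100 + 16 = 1916 (decimal)
Convert 0x1CDD (hexadecimal) → 1×4096 + 12×256 + 13×16 + 13 = 7389 (decimal)
Compute 1916 - 7389 = -5473
-5473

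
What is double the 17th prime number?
The 17th prime number = 59
Compute 59 × 2 = 118
118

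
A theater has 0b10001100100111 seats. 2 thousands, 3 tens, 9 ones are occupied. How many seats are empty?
Convert 0b10001100100111 (binary) → 8192 + 512 + 256 + 32 + 4 + 2 + 1 = 8999 (decimal)
Convert 2 thousands, 3 tens, 9 ones (place-value notation) → 2×1000 + 3×10 + 9 = 2039 (decimal)
Compute 8999 - 2039 = 6960
6960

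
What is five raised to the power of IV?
Convert five (English words) → 5 (decimal)
Convert IV (Roman numeral) → 4 (decimal)
Compute 5 ^ 4 = 625
625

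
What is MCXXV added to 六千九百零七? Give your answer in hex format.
Convert MCXXV (Roman numeral) → 1000 + 100 + 10 + 10 + 5 = 1125 (decimal)
Convert 六千九百零七 (Chinese numeral) → 6×1000 + 9×100 + 7 = 6907 (decimal)
Compute 1125 + 6907 = 8032
Convert 8032 (decimal) → 8032 = 1×4096 + 15×256 + 6×16 → 0x1F60 (hexadecimal)
0x1F60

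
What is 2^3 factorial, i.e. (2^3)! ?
Convert 2^3 (power) → 8 (decimal)
Compute 8! = 40320
40320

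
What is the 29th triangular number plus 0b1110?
The 29th triangular number = 29×30/2 = 435
Convert 0b1110 (binary) → 8 + 4 + 2 = 14 (decimal)
Compute 435 + 14 = 449
449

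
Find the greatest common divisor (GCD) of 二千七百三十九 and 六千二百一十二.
Convert 二千七百三十九 (Chinese numeral) → 2×1000 + 7×100 + 3×10 + 9 = 2739 (decimal)
Convert 六千二百一十二 (Chinese numeral) → 6×1000 + 2×100 + 1×10 + 2 = 6212 (decimal)
Compute gcd(2739, 6212) = 1
1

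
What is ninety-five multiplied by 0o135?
Convert ninety-five (English words) → 95 (decimal)
Convert 0o135 (octal) → 1×64 + 3×8 + 5 = 93 (decimal)
Compute 95 × 93 = 8835
8835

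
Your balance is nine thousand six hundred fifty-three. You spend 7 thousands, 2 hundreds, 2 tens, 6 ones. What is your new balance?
Convert nine thousand six hundred fifty-three (English words) → 9×1000 + 6×100 + 53 = 9653 (decimal)
Convert 7 thousands, 2 hundreds, 2 tens, 6 ones (place-value notation) → 7×1000 + 2×100 + 2×10 + 6 = 7226 (decimal)
Compute 9653 - 7226 = 2427
2427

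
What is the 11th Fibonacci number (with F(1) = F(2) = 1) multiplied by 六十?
Convert the 11th Fibonacci number (with F(1) = F(2) = 1) (Fibonacci index) → 1, 1, 2, 3, 5, 8, 13, 21, 34, 55, 89 → 89 (decimal)
Convert 六十 (Chinese numeral) → 6×10 = 60 (decimal)
Compute 89 × 60 = 5340
5340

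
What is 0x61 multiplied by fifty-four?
Convert 0x61 (hexadecimal) → 6×16 + 1 = 97 (decimal)
Convert fifty-four (English words) → 54 (decimal)
Compute 97 × 54 = 5238
5238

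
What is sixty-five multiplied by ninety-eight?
Convert sixty-five (English words) → 65 (decimal)
Convert ninety-eight (English words) → 98 (decimal)
Compute 65 × 98 = 6370
6370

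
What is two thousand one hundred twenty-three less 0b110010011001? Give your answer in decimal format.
Convert two thousand one hundred twenty-three (English words) → 2×1000 + 1×100 + 23 = 2123 (decimal)
Convert 0b110010011001 (binary) → 2048 + 1024 + 128 + 16 + 8 + 1 = 3225 (decimal)
Compute 2123 - 3225 = -1102
-1102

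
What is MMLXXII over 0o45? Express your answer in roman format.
Convert MMLXXII (Roman numeral) → 1000 + 1000 + 50 + 10 + 10 + 1 + 1 = 2072 (decimal)
Convert 0o45 (octal) → 4×8 + 5 = 37 (decimal)
Compute 2072 ÷ 37 = 56
Convert 56 (decimal) → 56 = 50 + 5 + 1 → LVI (Roman numeral)
LVI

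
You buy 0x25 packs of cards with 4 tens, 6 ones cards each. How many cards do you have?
Convert 4 tens, 6 ones (place-value notation) → 4×10 + 6 = 46 (decimal)
Convert 0x25 (hexadecimal) → 2×16 + 5 = 37 (decimal)
Compute 46 × 37 = 1702
1702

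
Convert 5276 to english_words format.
Convert 5276 (decimal) → 5276 = 5×1000 + 2×100 + 76 → five thousand two hundred seventy-six (English words)
five thousand two hundred seventy-six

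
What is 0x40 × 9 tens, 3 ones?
Convert 0x40 (hexadecimal) → 4×16 = 64 (decimal)
Convert 9 tens, 3 ones (place-value notation) → 9×10 + 3 = 93 (decimal)
Compute 64 × 93 = 5952
5952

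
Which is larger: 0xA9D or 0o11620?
Convert 0xA9D (hexadecimal) → 10×256 + 9×16 + 13 = 2717 (decimal)
Convert 0o11620 (octal) → 1×4096 + 1×512 + 6×64 + 2×8 = 5008 (decimal)
Compare 2717 vs 5008: larger = 5008
5008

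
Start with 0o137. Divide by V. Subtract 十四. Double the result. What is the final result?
Convert 0o137 (octal) → 1×64 + 3×8 + 7 = 95 (decimal)
Start: 95
Convert V (Roman numeral) → 5 (decimal)
95 ÷ 5 = 19
Convert 十四 (Chinese numeral) → 1×10 + 4 = 14 (decimal)
19 - 14 = 5
5 × 2 = 10
10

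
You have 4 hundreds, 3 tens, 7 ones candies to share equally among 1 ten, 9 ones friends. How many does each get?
Convert 4 hundreds, 3 tens, 7 ones (place-value notation) → 4×100 + 3×10 + 7 = 437 (decimal)
Convert 1 ten, 9 ones (place-value notation) → 1×10 + 9 = 19 (decimal)
Compute 437 ÷ 19 = 23
23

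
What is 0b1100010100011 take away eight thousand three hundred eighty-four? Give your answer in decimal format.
Convert 0b1100010100011 (binary) → 4096 + 2048 + 128 + 32 + 2 + 1 = 6307 (decimal)
Convert eight thousand three hundred eighty-four (English words) → 8×1000 + 3×100 + 84 = 8384 (decimal)
Compute 6307 - 8384 = -2077
-2077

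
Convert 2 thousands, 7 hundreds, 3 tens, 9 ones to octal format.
Convert 2 thousands, 7 hundreds, 3 tens, 9 ones (place-value notation) → 2×1000 + 7×100 + 3×10 + 9 = 2739 (decimal)
Convert 2739 (decimal) → 2739 = 5×512 + 2×64 + 6×8 + 3 → 0o5263 (octal)
0o5263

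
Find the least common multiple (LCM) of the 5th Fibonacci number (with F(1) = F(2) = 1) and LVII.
Convert the 5th Fibonacci number (with F(1) = F(2) = 1) (Fibonacci index) → 1, 1, 2, 3, 5 → 5 (decimal)
Convert LVII (Roman numeral) → 50 + 5 + 1 + 1 = 57 (decimal)
Compute lcm(5, 57) = 285
285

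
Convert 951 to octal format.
Convert 951 (decimal) → 951 = 1×512 + 6×64 + 6×8 + 7 → 0o1667 (octal)
0o1667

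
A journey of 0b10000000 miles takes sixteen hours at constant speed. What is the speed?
Convert 0b10000000 (binary) → 128 (decimal)
Convert sixteen (English words) → 16 (decimal)
Compute 128 ÷ 16 = 8
8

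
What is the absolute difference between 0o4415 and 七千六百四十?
Convert 0o4415 (octal) → 4×512 + 4×64 + 1×8 + 5 = 2317 (decimal)
Convert 七千六百四十 (Chinese numeral) → 7×1000 + 6×100 + 4×10 = 7640 (decimal)
Compute |2317 - 7640| = 5323
5323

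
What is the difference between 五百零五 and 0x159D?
Convert 五百零五 (Chinese numeral) → 5×100 + 5 = 505 (decimal)
Convert 0x159D (hexadecimal) → 1×4096 + 5×256 + 9×16 + 13 = 5533 (decimal)
Difference: |505 - 5533| = 5028
5028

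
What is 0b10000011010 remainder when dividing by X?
Convert 0b10000011010 (binary) → 1024 + 16 + 8 + 2 = 1050 (decimal)
Convert X (Roman numeral) → 10 (decimal)
Compute 1050 mod 10 = 0
0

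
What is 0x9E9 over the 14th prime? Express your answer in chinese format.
Convert 0x9E9 (hexadecimal) → 9×256 + 14×16 + 9 = 2537 (decimal)
Convert the 14th prime (prime index) → 43 (decimal)
Compute 2537 ÷ 43 = 59
Convert 59 (decimal) → 59 = 5×10 + 9 → 五十九 (Chinese numeral)
五十九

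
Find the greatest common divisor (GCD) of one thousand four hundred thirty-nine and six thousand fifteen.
Convert one thousand four hundred thirty-nine (English words) → 1×1000 + 4×100 + 39 = 1439 (decimal)
Convert six thousand fifteen (English words) → 6×1000 + 15 = 6015 (decimal)
Compute gcd(1439, 6015) = 1
1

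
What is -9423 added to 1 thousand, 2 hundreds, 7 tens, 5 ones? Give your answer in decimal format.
Convert 1 thousand, 2 hundreds, 7 tens, 5 ones (place-value notation) → 1×1000 + 2×100 + 7×10 + 5 = 1275 (decimal)
Compute -9423 + 1275 = -8148
-8148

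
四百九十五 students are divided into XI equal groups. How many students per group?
Convert 四百九十五 (Chinese numeral) → 4×100 + 9×10 + 5 = 495 (decimal)
Convert XI (Roman numeral) → 10 + 1 = 11 (decimal)
Compute 495 ÷ 11 = 45
45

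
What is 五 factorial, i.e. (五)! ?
Convert 五 (Chinese numeral) → 5 (decimal)
Compute 5! = 120
120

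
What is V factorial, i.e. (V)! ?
Convert V (Roman numeral) → 5 (decimal)
Compute 5! = 120
120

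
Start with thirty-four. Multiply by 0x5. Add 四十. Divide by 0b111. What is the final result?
Convert thirty-four (English words) → 34 (decimal)
Start: 34
Convert 0x5 (hexadecimal) → 5 (decimal)
34 × 5 = 170
Convert 四十 (Chinese numeral) → 4×10 = 40 (decimal)
170 + 40 = 210
Convert 0b111 (binary) → 4 + 2 + 1 = 7 (decimal)
210 ÷ 7 = 30
30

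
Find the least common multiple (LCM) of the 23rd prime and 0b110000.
Convert the 23rd prime (prime index) → 83 (decimal)
Convert 0b110000 (binary) → 32 + 16 = 48 (decimal)
Compute lcm(83, 48) = 3984
3984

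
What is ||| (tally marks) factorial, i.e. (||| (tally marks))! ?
Convert ||| (tally marks) → 3 (decimal)
Compute 3! = 6
6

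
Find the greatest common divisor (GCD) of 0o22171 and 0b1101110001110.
Convert 0o22171 (octal) → 2×4096 + 2×512 + 1×64 + 7×8 + 1 = 9337 (decimal)
Convert 0b1101110001110 (binary) → 4096 + 2048 + 512 + 256 + 128 + 8 + 4 + 2 = 7054 (decimal)
Compute gcd(9337, 7054) = 1
1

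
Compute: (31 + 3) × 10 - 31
Parentheses first: 31 + 3 = 34
Multiply: 34 × 10 = 340
Subtract: 340 - 31 = 309
309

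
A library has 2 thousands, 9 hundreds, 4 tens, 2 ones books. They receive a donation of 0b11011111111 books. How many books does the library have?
Convert 2 thousands, 9 hundreds, 4 tens, 2 ones (place-value notation) → 2×1000 + 9×100 + 4×10 + 2 = 2942 (decimal)
Convert 0b11011111111 (binary) → 1024 + 512 + 128 + 64 + 32 + 16 + 8 + 4 + 2 + 1 = 1791 (decimal)
Compute 2942 + 1791 = 4733
4733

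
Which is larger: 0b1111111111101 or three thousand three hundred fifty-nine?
Convert 0b1111111111101 (binary) → 4096 + 2048 + 1024 + 512 + 256 + 128 + 64 + 32 + 16 + 8 + 4 + 1 = 8189 (decimal)
Convert three thousand three hundred fifty-nine (English words) → 3×1000 + 3×100 + 59 = 3359 (decimal)
Compare 8189 vs 3359: larger = 8189
8189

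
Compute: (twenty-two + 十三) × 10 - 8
Convert twenty-two (English words) → 22 (decimal)
Convert 十三 (Chinese numeral) → 1×10 + 3 = 13 (decimal)
Expression in decimal: (22 + 13) × 10 - 8
Parentheses first: 22 + 13 = 35
Multiply: 35 × 10 = 350
Subtract: 350 - 8 = 342
342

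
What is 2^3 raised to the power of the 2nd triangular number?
Convert 2^3 (power) → 8 (decimal)
Convert the 2nd triangular number (triangular index) → 2×3/2 = 3 (decimal)
Compute 8 ^ 3 = 512
512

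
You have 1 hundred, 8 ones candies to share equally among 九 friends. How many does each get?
Convert 1 hundred, 8 ones (place-value notation) → 1×100 + 8 = 108 (decimal)
Convert 九 (Chinese numeral) → 9 (decimal)
Compute 108 ÷ 9 = 12
12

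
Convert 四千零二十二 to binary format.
Convert 四千零二十二 (Chinese numeral) → 4×1000 + 2×10 + 2 = 4022 (decimal)
Convert 4022 (decimal) → 4022 = 2048 + 1024 + 512 + 256 + 128 + 32 + 16 + 4 + 2 → 0b111110110110 (binary)
0b111110110110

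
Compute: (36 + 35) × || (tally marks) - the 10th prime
Convert || (tally marks) → 2 (decimal)
Convert the 10th prime (prime index) → 29 (decimal)
Expression in decimal: (36 + 35) × 2 - 29
Parentheses first: 36 + 35 = 71
Multiply: 71 × 2 = 142
Subtract: 142 - 29 = 113
113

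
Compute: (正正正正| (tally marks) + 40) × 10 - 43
Convert 正正正正| (tally marks) → 5 + 5 + 5 + 5 + 1 = 21 (decimal)
Expression in decimal: (21 + 40) × 10 - 43
Parentheses first: 21 + 40 = 61
Multiply: 61 × 10 = 610
Subtract: 610 - 43 = 567
567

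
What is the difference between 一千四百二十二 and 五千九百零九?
Convert 一千四百二十二 (Chinese numeral) → 1×1000 + 4×100 + 2×10 + 2 = 1422 (decimal)
Convert 五千九百零九 (Chinese numeral) → 5×1000 + 9×100 + 9 = 5909 (decimal)
Difference: |1422 - 5909| = 4487
4487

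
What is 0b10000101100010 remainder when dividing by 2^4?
Convert 0b10000101100010 (binary) → 8192 + 256 + 64 + 32 + 2 = 8546 (decimal)
Convert 2^4 (power) → 16 (decimal)
Compute 8546 mod 16 = 2
2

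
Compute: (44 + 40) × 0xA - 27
Convert 0xA (hexadecimal) → 10 (decimal)
Expression in decimal: (44 + 40) × 10 - 27
Parentheses first: 44 + 40 = 84
Multiply: 84 × 10 = 840
Subtract: 840 - 27 = 813
813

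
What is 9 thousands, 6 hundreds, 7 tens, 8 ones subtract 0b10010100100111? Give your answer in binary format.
Convert 9 thousands, 6 hundreds, 7 tens, 8 ones (place-value notation) → 9×1000 + 6×100 + 7×10 + 8 = 9678 (decimal)
Convert 0b10010100100111 (binary) → 8192 + 1024 + 256 + 32 + 4 + 2 + 1 = 9511 (decimal)
Compute 9678 - 9511 = 167
Convert 167 (decimal) → 167 = 128 + 32 + 4 + 2 + 1 → 0b10100111 (binary)
0b10100111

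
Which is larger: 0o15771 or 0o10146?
Convert 0o15771 (octal) → 1×4096 + 5×512 + 7×64 + 7×8 + 1 = 7161 (decimal)
Convert 0o10146 (octal) → 1×4096 + 1×64 + 4×8 + 6 = 4198 (decimal)
Compare 7161 vs 4198: larger = 7161
7161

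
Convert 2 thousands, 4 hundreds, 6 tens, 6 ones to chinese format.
Convert 2 thousands, 4 hundreds, 6 tens, 6 ones (place-value notation) → 2×1000 + 4×100 + 6×10 + 6 = 2466 (decimal)
Convert 2466 (decimal) → 2466 = 2×1000 + 4×100 + 6×10 + 6 → 二千四百六十六 (Chinese numeral)
二千四百六十六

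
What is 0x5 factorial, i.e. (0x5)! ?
Convert 0x5 (hexadecimal) → 5 (decimal)
Compute 5! = 120
120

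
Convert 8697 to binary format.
Convert 8697 (decimal) → 8697 = 8192 + 256 + 128 + 64 + 32 + 16 + 8 + 1 → 0b10000111111001 (binary)
0b10000111111001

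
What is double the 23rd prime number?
The 23rd prime number = 83
Compute 83 × 2 = 166
166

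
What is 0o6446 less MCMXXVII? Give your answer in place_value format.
Convert 0o6446 (octal) → 6×512 + 4×64 + 4×8 + 6 = 3366 (decimal)
Convert MCMXXVII (Roman numeral) → 1000 + 900 + 10 + 10 + 5 + 1 + 1 = 1927 (decimal)
Compute 3366 - 1927 = 1439
Convert 1439 (decimal) → 1439 = 1×1000 + 4×100 + 3×10 + 9 → 1 thousand, 4 hundreds, 3 tens, 9 ones (place-value notation)
1 thousand, 4 hundreds, 3 tens, 9 ones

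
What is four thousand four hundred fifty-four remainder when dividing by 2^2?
Convert four thousand four hundred fifty-four (English words) → 4×1000 + 4×100 + 54 = 4454 (decimal)
Convert 2^2 (power) → 4 (decimal)
Compute 4454 mod 4 = 2
2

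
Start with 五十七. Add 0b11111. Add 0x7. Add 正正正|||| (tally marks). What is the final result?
Convert 五十七 (Chinese numeral) → 5×10 + 7 = 57 (decimal)
Start: 57
Convert 0b11111 (binary) → 16 + 8 + 4 + 2 + 1 = 31 (decimal)
57 + 31 = 88
Convert 0x7 (hexadecimal) → 7 (decimal)
88 + 7 = 95
Convert 正正正|||| (tally marks) → 5 + 5 + 5 + 4 = 19 (decimal)
95 + 19 = 114
114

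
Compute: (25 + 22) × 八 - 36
Convert 八 (Chinese numeral) → 8 (decimal)
Expression in decimal: (25 + 22) × 8 - 36
Parentheses first: 25 + 22 = 47
Multiply: 47 × 8 = 376
Subtract: 376 - 36 = 340
340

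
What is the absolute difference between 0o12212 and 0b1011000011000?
Convert 0o12212 (octal) → 1×4096 + 2×512 + 2×64 + 1×8 + 2 = 5258 (decimal)
Convert 0b1011000011000 (binary) → 4096 + 1024 + 512 + 16 + 8 = 5656 (decimal)
Compute |5258 - 5656| = 398
398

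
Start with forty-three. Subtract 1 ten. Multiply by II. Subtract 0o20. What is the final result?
Convert forty-three (English words) → 43 (decimal)
Start: 43
Convert 1 ten (place-value notation) → 1×10 = 10 (decimal)
43 - 10 = 33
Convert II (Roman numeral) → 1 + 1 = 2 (decimal)
33 × 2 = 66
Convert 0o20 (octal) → 2×8 = 16 (decimal)
66 - 16 = 50
50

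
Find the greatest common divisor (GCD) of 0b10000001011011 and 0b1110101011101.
Convert 0b10000001011011 (binary) → 8192 + 64 + 16 + 8 + 2 + 1 = 8283 (decimal)
Convert 0b1110101011101 (binary) → 4096 + 2048 + 1024 + 256 + 64 + 16 + 8 + 4 + 1 = 7517 (decimal)
Compute gcd(8283, 7517) = 1
1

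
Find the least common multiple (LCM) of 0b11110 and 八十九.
Convert 0b11110 (binary) → 16 + 8 + 4 + 2 = 30 (decimal)
Convert 八十九 (Chinese numeral) → 8×10 + 9 = 89 (decimal)
Compute lcm(30, 89) = 2670
2670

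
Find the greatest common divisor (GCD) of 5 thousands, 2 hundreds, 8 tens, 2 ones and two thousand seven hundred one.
Convert 5 thousands, 2 hundreds, 8 tens, 2 ones (place-value notation) → 5×1000 + 2×100 + 8×10 + 2 = 5282 (decimal)
Convert two thousand seven hundred one (English words) → 2×1000 + 7×100 + 1 = 2701 (decimal)
Compute gcd(5282, 2701) = 1
1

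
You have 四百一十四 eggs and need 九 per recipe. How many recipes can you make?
Convert 四百一十四 (Chinese numeral) → 4×100 + 1×10 + 4 = 414 (decimal)
Convert 九 (Chinese numeral) → 9 (decimal)
Compute 414 ÷ 9 = 46
46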